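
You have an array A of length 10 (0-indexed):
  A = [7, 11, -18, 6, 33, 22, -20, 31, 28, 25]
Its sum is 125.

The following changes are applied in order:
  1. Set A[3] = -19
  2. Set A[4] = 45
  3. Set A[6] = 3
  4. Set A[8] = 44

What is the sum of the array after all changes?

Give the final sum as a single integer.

Initial sum: 125
Change 1: A[3] 6 -> -19, delta = -25, sum = 100
Change 2: A[4] 33 -> 45, delta = 12, sum = 112
Change 3: A[6] -20 -> 3, delta = 23, sum = 135
Change 4: A[8] 28 -> 44, delta = 16, sum = 151

Answer: 151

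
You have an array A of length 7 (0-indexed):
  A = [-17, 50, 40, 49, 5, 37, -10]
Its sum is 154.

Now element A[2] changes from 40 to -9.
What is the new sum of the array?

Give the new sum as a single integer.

Old value at index 2: 40
New value at index 2: -9
Delta = -9 - 40 = -49
New sum = old_sum + delta = 154 + (-49) = 105

Answer: 105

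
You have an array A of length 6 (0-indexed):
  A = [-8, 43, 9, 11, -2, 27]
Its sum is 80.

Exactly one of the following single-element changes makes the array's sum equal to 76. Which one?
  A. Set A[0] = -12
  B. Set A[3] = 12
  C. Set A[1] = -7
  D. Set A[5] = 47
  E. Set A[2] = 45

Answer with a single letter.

Option A: A[0] -8->-12, delta=-4, new_sum=80+(-4)=76 <-- matches target
Option B: A[3] 11->12, delta=1, new_sum=80+(1)=81
Option C: A[1] 43->-7, delta=-50, new_sum=80+(-50)=30
Option D: A[5] 27->47, delta=20, new_sum=80+(20)=100
Option E: A[2] 9->45, delta=36, new_sum=80+(36)=116

Answer: A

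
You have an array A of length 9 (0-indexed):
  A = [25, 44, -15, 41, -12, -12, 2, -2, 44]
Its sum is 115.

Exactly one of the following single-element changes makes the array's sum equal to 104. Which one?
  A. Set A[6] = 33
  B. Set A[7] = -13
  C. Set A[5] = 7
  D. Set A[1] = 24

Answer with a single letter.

Option A: A[6] 2->33, delta=31, new_sum=115+(31)=146
Option B: A[7] -2->-13, delta=-11, new_sum=115+(-11)=104 <-- matches target
Option C: A[5] -12->7, delta=19, new_sum=115+(19)=134
Option D: A[1] 44->24, delta=-20, new_sum=115+(-20)=95

Answer: B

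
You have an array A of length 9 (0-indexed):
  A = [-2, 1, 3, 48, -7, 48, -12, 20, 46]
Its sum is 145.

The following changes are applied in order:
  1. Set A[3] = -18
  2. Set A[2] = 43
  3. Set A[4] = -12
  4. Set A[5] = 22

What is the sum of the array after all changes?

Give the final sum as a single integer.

Answer: 88

Derivation:
Initial sum: 145
Change 1: A[3] 48 -> -18, delta = -66, sum = 79
Change 2: A[2] 3 -> 43, delta = 40, sum = 119
Change 3: A[4] -7 -> -12, delta = -5, sum = 114
Change 4: A[5] 48 -> 22, delta = -26, sum = 88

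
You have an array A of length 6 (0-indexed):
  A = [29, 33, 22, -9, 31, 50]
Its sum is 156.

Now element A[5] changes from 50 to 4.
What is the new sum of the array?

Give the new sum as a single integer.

Old value at index 5: 50
New value at index 5: 4
Delta = 4 - 50 = -46
New sum = old_sum + delta = 156 + (-46) = 110

Answer: 110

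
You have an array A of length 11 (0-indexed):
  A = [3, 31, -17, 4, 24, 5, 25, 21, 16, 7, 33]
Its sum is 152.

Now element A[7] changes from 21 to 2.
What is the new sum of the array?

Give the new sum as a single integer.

Answer: 133

Derivation:
Old value at index 7: 21
New value at index 7: 2
Delta = 2 - 21 = -19
New sum = old_sum + delta = 152 + (-19) = 133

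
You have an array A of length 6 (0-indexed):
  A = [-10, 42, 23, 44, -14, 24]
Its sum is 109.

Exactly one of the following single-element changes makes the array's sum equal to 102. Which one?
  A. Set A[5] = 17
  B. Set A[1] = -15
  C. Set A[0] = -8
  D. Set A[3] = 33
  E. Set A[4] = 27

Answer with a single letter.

Option A: A[5] 24->17, delta=-7, new_sum=109+(-7)=102 <-- matches target
Option B: A[1] 42->-15, delta=-57, new_sum=109+(-57)=52
Option C: A[0] -10->-8, delta=2, new_sum=109+(2)=111
Option D: A[3] 44->33, delta=-11, new_sum=109+(-11)=98
Option E: A[4] -14->27, delta=41, new_sum=109+(41)=150

Answer: A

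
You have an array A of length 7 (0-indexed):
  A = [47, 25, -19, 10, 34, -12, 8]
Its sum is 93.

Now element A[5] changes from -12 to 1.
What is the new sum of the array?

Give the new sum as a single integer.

Old value at index 5: -12
New value at index 5: 1
Delta = 1 - -12 = 13
New sum = old_sum + delta = 93 + (13) = 106

Answer: 106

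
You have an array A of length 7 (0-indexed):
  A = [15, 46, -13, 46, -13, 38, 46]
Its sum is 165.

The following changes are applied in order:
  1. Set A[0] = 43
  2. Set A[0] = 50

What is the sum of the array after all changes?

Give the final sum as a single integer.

Initial sum: 165
Change 1: A[0] 15 -> 43, delta = 28, sum = 193
Change 2: A[0] 43 -> 50, delta = 7, sum = 200

Answer: 200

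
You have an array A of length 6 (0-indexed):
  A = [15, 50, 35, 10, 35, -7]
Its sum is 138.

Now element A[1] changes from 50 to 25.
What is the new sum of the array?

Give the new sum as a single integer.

Answer: 113

Derivation:
Old value at index 1: 50
New value at index 1: 25
Delta = 25 - 50 = -25
New sum = old_sum + delta = 138 + (-25) = 113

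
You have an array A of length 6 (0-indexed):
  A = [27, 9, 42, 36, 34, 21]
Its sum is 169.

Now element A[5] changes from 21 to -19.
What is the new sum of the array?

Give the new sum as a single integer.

Answer: 129

Derivation:
Old value at index 5: 21
New value at index 5: -19
Delta = -19 - 21 = -40
New sum = old_sum + delta = 169 + (-40) = 129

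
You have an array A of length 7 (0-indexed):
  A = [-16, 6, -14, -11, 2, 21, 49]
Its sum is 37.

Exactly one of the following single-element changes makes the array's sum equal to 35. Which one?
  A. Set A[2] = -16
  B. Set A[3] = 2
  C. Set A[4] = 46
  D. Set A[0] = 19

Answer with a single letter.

Option A: A[2] -14->-16, delta=-2, new_sum=37+(-2)=35 <-- matches target
Option B: A[3] -11->2, delta=13, new_sum=37+(13)=50
Option C: A[4] 2->46, delta=44, new_sum=37+(44)=81
Option D: A[0] -16->19, delta=35, new_sum=37+(35)=72

Answer: A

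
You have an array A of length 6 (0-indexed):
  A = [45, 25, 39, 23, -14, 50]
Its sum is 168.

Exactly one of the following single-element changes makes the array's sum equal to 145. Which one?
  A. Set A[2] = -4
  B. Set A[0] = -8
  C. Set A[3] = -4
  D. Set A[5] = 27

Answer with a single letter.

Option A: A[2] 39->-4, delta=-43, new_sum=168+(-43)=125
Option B: A[0] 45->-8, delta=-53, new_sum=168+(-53)=115
Option C: A[3] 23->-4, delta=-27, new_sum=168+(-27)=141
Option D: A[5] 50->27, delta=-23, new_sum=168+(-23)=145 <-- matches target

Answer: D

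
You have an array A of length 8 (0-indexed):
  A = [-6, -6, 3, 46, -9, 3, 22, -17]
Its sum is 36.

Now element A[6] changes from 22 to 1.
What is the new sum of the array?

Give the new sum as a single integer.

Old value at index 6: 22
New value at index 6: 1
Delta = 1 - 22 = -21
New sum = old_sum + delta = 36 + (-21) = 15

Answer: 15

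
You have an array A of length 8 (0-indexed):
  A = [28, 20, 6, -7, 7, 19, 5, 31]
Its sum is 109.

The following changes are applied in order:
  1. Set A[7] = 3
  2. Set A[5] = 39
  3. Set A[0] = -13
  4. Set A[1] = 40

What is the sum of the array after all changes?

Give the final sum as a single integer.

Initial sum: 109
Change 1: A[7] 31 -> 3, delta = -28, sum = 81
Change 2: A[5] 19 -> 39, delta = 20, sum = 101
Change 3: A[0] 28 -> -13, delta = -41, sum = 60
Change 4: A[1] 20 -> 40, delta = 20, sum = 80

Answer: 80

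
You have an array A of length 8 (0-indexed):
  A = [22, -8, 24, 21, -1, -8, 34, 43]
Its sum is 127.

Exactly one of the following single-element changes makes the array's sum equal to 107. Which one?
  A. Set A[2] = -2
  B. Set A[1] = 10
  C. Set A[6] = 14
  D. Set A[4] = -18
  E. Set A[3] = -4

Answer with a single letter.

Option A: A[2] 24->-2, delta=-26, new_sum=127+(-26)=101
Option B: A[1] -8->10, delta=18, new_sum=127+(18)=145
Option C: A[6] 34->14, delta=-20, new_sum=127+(-20)=107 <-- matches target
Option D: A[4] -1->-18, delta=-17, new_sum=127+(-17)=110
Option E: A[3] 21->-4, delta=-25, new_sum=127+(-25)=102

Answer: C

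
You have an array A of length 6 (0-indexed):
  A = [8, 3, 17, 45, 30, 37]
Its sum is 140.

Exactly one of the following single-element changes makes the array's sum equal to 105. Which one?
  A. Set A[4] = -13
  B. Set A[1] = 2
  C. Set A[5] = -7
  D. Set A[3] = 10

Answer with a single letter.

Answer: D

Derivation:
Option A: A[4] 30->-13, delta=-43, new_sum=140+(-43)=97
Option B: A[1] 3->2, delta=-1, new_sum=140+(-1)=139
Option C: A[5] 37->-7, delta=-44, new_sum=140+(-44)=96
Option D: A[3] 45->10, delta=-35, new_sum=140+(-35)=105 <-- matches target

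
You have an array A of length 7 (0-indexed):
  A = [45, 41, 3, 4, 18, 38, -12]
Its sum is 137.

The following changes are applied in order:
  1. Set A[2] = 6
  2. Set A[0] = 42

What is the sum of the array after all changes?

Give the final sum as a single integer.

Initial sum: 137
Change 1: A[2] 3 -> 6, delta = 3, sum = 140
Change 2: A[0] 45 -> 42, delta = -3, sum = 137

Answer: 137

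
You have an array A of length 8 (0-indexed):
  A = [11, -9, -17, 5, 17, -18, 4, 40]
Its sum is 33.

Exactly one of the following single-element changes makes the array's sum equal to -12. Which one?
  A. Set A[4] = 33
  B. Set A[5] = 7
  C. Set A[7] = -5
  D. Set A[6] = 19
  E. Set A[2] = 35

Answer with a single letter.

Answer: C

Derivation:
Option A: A[4] 17->33, delta=16, new_sum=33+(16)=49
Option B: A[5] -18->7, delta=25, new_sum=33+(25)=58
Option C: A[7] 40->-5, delta=-45, new_sum=33+(-45)=-12 <-- matches target
Option D: A[6] 4->19, delta=15, new_sum=33+(15)=48
Option E: A[2] -17->35, delta=52, new_sum=33+(52)=85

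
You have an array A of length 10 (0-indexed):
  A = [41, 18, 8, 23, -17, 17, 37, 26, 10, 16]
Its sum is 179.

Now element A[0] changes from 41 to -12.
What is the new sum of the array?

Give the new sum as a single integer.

Old value at index 0: 41
New value at index 0: -12
Delta = -12 - 41 = -53
New sum = old_sum + delta = 179 + (-53) = 126

Answer: 126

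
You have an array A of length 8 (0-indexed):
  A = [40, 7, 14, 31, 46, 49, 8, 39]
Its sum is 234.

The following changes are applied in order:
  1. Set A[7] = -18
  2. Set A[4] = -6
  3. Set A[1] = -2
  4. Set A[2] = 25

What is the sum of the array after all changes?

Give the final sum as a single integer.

Answer: 127

Derivation:
Initial sum: 234
Change 1: A[7] 39 -> -18, delta = -57, sum = 177
Change 2: A[4] 46 -> -6, delta = -52, sum = 125
Change 3: A[1] 7 -> -2, delta = -9, sum = 116
Change 4: A[2] 14 -> 25, delta = 11, sum = 127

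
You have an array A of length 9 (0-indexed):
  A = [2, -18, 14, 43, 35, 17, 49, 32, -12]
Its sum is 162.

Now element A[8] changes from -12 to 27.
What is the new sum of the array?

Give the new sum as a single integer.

Answer: 201

Derivation:
Old value at index 8: -12
New value at index 8: 27
Delta = 27 - -12 = 39
New sum = old_sum + delta = 162 + (39) = 201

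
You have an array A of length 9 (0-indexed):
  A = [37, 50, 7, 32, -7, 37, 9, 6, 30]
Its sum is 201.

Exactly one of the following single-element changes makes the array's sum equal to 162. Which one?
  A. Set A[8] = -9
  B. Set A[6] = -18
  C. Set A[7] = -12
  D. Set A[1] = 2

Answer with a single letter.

Option A: A[8] 30->-9, delta=-39, new_sum=201+(-39)=162 <-- matches target
Option B: A[6] 9->-18, delta=-27, new_sum=201+(-27)=174
Option C: A[7] 6->-12, delta=-18, new_sum=201+(-18)=183
Option D: A[1] 50->2, delta=-48, new_sum=201+(-48)=153

Answer: A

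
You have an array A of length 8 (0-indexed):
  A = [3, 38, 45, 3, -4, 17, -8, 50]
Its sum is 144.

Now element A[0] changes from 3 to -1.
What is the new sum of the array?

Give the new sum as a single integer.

Old value at index 0: 3
New value at index 0: -1
Delta = -1 - 3 = -4
New sum = old_sum + delta = 144 + (-4) = 140

Answer: 140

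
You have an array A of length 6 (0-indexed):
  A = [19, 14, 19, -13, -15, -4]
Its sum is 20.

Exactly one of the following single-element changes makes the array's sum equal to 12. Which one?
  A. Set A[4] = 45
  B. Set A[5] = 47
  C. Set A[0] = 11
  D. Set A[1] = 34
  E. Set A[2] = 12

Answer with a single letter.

Answer: C

Derivation:
Option A: A[4] -15->45, delta=60, new_sum=20+(60)=80
Option B: A[5] -4->47, delta=51, new_sum=20+(51)=71
Option C: A[0] 19->11, delta=-8, new_sum=20+(-8)=12 <-- matches target
Option D: A[1] 14->34, delta=20, new_sum=20+(20)=40
Option E: A[2] 19->12, delta=-7, new_sum=20+(-7)=13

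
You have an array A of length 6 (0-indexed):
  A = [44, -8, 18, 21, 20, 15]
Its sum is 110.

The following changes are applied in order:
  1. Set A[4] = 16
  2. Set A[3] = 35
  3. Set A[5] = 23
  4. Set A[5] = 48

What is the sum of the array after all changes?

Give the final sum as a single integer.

Answer: 153

Derivation:
Initial sum: 110
Change 1: A[4] 20 -> 16, delta = -4, sum = 106
Change 2: A[3] 21 -> 35, delta = 14, sum = 120
Change 3: A[5] 15 -> 23, delta = 8, sum = 128
Change 4: A[5] 23 -> 48, delta = 25, sum = 153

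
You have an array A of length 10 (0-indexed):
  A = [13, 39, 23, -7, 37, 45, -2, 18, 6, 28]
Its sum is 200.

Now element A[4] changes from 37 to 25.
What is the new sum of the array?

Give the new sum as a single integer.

Answer: 188

Derivation:
Old value at index 4: 37
New value at index 4: 25
Delta = 25 - 37 = -12
New sum = old_sum + delta = 200 + (-12) = 188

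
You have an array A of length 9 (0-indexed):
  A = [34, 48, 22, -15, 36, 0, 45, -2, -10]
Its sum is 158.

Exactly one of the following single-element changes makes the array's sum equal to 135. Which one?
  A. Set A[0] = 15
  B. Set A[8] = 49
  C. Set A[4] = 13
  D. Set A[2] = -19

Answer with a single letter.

Answer: C

Derivation:
Option A: A[0] 34->15, delta=-19, new_sum=158+(-19)=139
Option B: A[8] -10->49, delta=59, new_sum=158+(59)=217
Option C: A[4] 36->13, delta=-23, new_sum=158+(-23)=135 <-- matches target
Option D: A[2] 22->-19, delta=-41, new_sum=158+(-41)=117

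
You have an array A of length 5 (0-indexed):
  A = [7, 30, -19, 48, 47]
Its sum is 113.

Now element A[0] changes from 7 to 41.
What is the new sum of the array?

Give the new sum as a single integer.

Old value at index 0: 7
New value at index 0: 41
Delta = 41 - 7 = 34
New sum = old_sum + delta = 113 + (34) = 147

Answer: 147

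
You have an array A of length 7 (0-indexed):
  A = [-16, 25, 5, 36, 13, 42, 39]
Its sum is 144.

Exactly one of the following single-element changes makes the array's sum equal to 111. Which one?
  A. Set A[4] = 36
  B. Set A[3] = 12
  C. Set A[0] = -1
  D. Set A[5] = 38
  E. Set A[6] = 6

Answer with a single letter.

Answer: E

Derivation:
Option A: A[4] 13->36, delta=23, new_sum=144+(23)=167
Option B: A[3] 36->12, delta=-24, new_sum=144+(-24)=120
Option C: A[0] -16->-1, delta=15, new_sum=144+(15)=159
Option D: A[5] 42->38, delta=-4, new_sum=144+(-4)=140
Option E: A[6] 39->6, delta=-33, new_sum=144+(-33)=111 <-- matches target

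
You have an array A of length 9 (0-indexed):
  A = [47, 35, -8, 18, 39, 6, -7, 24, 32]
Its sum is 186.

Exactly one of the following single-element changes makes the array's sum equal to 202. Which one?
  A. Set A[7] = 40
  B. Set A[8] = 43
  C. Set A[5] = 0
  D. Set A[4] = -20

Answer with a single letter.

Answer: A

Derivation:
Option A: A[7] 24->40, delta=16, new_sum=186+(16)=202 <-- matches target
Option B: A[8] 32->43, delta=11, new_sum=186+(11)=197
Option C: A[5] 6->0, delta=-6, new_sum=186+(-6)=180
Option D: A[4] 39->-20, delta=-59, new_sum=186+(-59)=127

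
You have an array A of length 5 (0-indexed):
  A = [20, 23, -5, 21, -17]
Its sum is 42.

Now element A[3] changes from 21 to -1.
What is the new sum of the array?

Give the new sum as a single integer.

Answer: 20

Derivation:
Old value at index 3: 21
New value at index 3: -1
Delta = -1 - 21 = -22
New sum = old_sum + delta = 42 + (-22) = 20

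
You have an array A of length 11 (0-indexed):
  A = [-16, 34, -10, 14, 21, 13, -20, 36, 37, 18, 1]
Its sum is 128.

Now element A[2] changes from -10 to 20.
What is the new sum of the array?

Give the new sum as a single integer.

Answer: 158

Derivation:
Old value at index 2: -10
New value at index 2: 20
Delta = 20 - -10 = 30
New sum = old_sum + delta = 128 + (30) = 158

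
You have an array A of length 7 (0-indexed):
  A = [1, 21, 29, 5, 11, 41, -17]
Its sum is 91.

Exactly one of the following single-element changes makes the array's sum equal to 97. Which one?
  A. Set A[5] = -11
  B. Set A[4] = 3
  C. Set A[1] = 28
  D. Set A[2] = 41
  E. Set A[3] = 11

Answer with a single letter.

Answer: E

Derivation:
Option A: A[5] 41->-11, delta=-52, new_sum=91+(-52)=39
Option B: A[4] 11->3, delta=-8, new_sum=91+(-8)=83
Option C: A[1] 21->28, delta=7, new_sum=91+(7)=98
Option D: A[2] 29->41, delta=12, new_sum=91+(12)=103
Option E: A[3] 5->11, delta=6, new_sum=91+(6)=97 <-- matches target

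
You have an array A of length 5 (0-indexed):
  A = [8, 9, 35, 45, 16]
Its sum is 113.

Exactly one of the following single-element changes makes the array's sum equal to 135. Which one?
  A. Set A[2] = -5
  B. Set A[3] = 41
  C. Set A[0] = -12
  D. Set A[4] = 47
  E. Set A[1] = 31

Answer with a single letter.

Answer: E

Derivation:
Option A: A[2] 35->-5, delta=-40, new_sum=113+(-40)=73
Option B: A[3] 45->41, delta=-4, new_sum=113+(-4)=109
Option C: A[0] 8->-12, delta=-20, new_sum=113+(-20)=93
Option D: A[4] 16->47, delta=31, new_sum=113+(31)=144
Option E: A[1] 9->31, delta=22, new_sum=113+(22)=135 <-- matches target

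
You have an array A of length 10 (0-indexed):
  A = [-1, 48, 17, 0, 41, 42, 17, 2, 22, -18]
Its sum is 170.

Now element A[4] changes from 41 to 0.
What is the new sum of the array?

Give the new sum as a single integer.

Answer: 129

Derivation:
Old value at index 4: 41
New value at index 4: 0
Delta = 0 - 41 = -41
New sum = old_sum + delta = 170 + (-41) = 129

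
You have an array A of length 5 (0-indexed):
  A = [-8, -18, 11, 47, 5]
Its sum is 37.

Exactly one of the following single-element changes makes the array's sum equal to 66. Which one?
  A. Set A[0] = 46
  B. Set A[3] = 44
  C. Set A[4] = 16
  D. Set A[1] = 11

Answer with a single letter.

Answer: D

Derivation:
Option A: A[0] -8->46, delta=54, new_sum=37+(54)=91
Option B: A[3] 47->44, delta=-3, new_sum=37+(-3)=34
Option C: A[4] 5->16, delta=11, new_sum=37+(11)=48
Option D: A[1] -18->11, delta=29, new_sum=37+(29)=66 <-- matches target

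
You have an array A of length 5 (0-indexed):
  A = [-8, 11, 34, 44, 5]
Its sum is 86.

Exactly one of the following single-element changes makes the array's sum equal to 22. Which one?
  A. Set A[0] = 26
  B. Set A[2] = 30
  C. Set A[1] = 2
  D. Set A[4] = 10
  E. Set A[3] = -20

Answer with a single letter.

Option A: A[0] -8->26, delta=34, new_sum=86+(34)=120
Option B: A[2] 34->30, delta=-4, new_sum=86+(-4)=82
Option C: A[1] 11->2, delta=-9, new_sum=86+(-9)=77
Option D: A[4] 5->10, delta=5, new_sum=86+(5)=91
Option E: A[3] 44->-20, delta=-64, new_sum=86+(-64)=22 <-- matches target

Answer: E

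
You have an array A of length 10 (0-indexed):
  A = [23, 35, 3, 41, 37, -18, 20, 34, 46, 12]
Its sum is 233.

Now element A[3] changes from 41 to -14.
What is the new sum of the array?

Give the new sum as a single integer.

Old value at index 3: 41
New value at index 3: -14
Delta = -14 - 41 = -55
New sum = old_sum + delta = 233 + (-55) = 178

Answer: 178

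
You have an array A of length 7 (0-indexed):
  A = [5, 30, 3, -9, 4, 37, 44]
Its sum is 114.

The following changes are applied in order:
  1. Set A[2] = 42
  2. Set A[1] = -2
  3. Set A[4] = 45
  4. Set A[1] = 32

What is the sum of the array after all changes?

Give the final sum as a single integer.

Answer: 196

Derivation:
Initial sum: 114
Change 1: A[2] 3 -> 42, delta = 39, sum = 153
Change 2: A[1] 30 -> -2, delta = -32, sum = 121
Change 3: A[4] 4 -> 45, delta = 41, sum = 162
Change 4: A[1] -2 -> 32, delta = 34, sum = 196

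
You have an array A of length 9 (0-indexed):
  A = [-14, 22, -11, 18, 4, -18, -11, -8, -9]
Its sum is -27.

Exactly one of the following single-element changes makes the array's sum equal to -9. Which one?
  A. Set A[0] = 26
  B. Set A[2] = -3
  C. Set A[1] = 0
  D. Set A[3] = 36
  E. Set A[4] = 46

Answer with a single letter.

Answer: D

Derivation:
Option A: A[0] -14->26, delta=40, new_sum=-27+(40)=13
Option B: A[2] -11->-3, delta=8, new_sum=-27+(8)=-19
Option C: A[1] 22->0, delta=-22, new_sum=-27+(-22)=-49
Option D: A[3] 18->36, delta=18, new_sum=-27+(18)=-9 <-- matches target
Option E: A[4] 4->46, delta=42, new_sum=-27+(42)=15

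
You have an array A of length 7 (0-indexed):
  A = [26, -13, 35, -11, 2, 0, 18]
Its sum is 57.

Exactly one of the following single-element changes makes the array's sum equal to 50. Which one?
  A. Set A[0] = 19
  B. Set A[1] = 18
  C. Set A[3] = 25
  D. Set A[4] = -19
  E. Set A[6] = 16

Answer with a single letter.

Option A: A[0] 26->19, delta=-7, new_sum=57+(-7)=50 <-- matches target
Option B: A[1] -13->18, delta=31, new_sum=57+(31)=88
Option C: A[3] -11->25, delta=36, new_sum=57+(36)=93
Option D: A[4] 2->-19, delta=-21, new_sum=57+(-21)=36
Option E: A[6] 18->16, delta=-2, new_sum=57+(-2)=55

Answer: A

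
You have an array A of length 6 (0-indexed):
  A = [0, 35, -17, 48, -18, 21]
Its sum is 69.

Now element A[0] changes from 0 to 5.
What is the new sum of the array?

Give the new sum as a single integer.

Old value at index 0: 0
New value at index 0: 5
Delta = 5 - 0 = 5
New sum = old_sum + delta = 69 + (5) = 74

Answer: 74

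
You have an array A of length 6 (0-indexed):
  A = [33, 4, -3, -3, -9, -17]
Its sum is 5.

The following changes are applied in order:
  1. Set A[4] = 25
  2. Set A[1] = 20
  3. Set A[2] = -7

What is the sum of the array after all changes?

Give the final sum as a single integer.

Answer: 51

Derivation:
Initial sum: 5
Change 1: A[4] -9 -> 25, delta = 34, sum = 39
Change 2: A[1] 4 -> 20, delta = 16, sum = 55
Change 3: A[2] -3 -> -7, delta = -4, sum = 51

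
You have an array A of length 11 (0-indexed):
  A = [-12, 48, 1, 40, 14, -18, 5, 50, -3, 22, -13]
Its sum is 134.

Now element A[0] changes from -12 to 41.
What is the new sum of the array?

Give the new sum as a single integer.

Answer: 187

Derivation:
Old value at index 0: -12
New value at index 0: 41
Delta = 41 - -12 = 53
New sum = old_sum + delta = 134 + (53) = 187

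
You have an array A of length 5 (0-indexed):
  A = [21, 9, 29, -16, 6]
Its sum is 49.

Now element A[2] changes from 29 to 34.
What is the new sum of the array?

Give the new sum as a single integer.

Old value at index 2: 29
New value at index 2: 34
Delta = 34 - 29 = 5
New sum = old_sum + delta = 49 + (5) = 54

Answer: 54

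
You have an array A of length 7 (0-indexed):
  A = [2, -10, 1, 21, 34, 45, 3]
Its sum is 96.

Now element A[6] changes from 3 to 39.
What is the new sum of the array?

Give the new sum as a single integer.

Answer: 132

Derivation:
Old value at index 6: 3
New value at index 6: 39
Delta = 39 - 3 = 36
New sum = old_sum + delta = 96 + (36) = 132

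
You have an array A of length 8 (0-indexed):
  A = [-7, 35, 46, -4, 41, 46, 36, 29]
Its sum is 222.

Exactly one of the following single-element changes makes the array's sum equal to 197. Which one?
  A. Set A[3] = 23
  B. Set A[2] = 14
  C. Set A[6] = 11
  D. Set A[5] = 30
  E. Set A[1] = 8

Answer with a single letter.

Answer: C

Derivation:
Option A: A[3] -4->23, delta=27, new_sum=222+(27)=249
Option B: A[2] 46->14, delta=-32, new_sum=222+(-32)=190
Option C: A[6] 36->11, delta=-25, new_sum=222+(-25)=197 <-- matches target
Option D: A[5] 46->30, delta=-16, new_sum=222+(-16)=206
Option E: A[1] 35->8, delta=-27, new_sum=222+(-27)=195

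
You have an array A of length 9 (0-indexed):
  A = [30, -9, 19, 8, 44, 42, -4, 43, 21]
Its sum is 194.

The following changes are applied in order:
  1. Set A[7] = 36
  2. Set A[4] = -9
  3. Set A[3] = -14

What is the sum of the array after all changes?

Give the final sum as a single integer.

Answer: 112

Derivation:
Initial sum: 194
Change 1: A[7] 43 -> 36, delta = -7, sum = 187
Change 2: A[4] 44 -> -9, delta = -53, sum = 134
Change 3: A[3] 8 -> -14, delta = -22, sum = 112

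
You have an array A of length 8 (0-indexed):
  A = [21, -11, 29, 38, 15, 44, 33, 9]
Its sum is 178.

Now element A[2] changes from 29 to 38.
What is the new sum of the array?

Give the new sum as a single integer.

Answer: 187

Derivation:
Old value at index 2: 29
New value at index 2: 38
Delta = 38 - 29 = 9
New sum = old_sum + delta = 178 + (9) = 187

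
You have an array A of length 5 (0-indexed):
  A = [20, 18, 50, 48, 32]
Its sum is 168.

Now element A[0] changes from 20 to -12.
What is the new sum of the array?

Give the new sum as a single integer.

Answer: 136

Derivation:
Old value at index 0: 20
New value at index 0: -12
Delta = -12 - 20 = -32
New sum = old_sum + delta = 168 + (-32) = 136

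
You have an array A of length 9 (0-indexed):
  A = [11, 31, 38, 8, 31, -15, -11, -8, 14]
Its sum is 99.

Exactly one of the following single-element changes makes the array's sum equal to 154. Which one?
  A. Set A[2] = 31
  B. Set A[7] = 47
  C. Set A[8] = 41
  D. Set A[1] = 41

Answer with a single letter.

Option A: A[2] 38->31, delta=-7, new_sum=99+(-7)=92
Option B: A[7] -8->47, delta=55, new_sum=99+(55)=154 <-- matches target
Option C: A[8] 14->41, delta=27, new_sum=99+(27)=126
Option D: A[1] 31->41, delta=10, new_sum=99+(10)=109

Answer: B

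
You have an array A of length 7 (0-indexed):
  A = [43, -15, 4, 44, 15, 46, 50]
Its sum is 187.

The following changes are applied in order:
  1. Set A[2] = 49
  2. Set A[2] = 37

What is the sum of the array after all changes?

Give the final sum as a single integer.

Initial sum: 187
Change 1: A[2] 4 -> 49, delta = 45, sum = 232
Change 2: A[2] 49 -> 37, delta = -12, sum = 220

Answer: 220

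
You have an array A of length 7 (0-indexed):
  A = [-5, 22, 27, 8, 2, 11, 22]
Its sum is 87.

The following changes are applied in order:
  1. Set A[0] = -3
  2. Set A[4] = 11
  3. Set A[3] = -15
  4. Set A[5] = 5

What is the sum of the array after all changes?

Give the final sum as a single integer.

Answer: 69

Derivation:
Initial sum: 87
Change 1: A[0] -5 -> -3, delta = 2, sum = 89
Change 2: A[4] 2 -> 11, delta = 9, sum = 98
Change 3: A[3] 8 -> -15, delta = -23, sum = 75
Change 4: A[5] 11 -> 5, delta = -6, sum = 69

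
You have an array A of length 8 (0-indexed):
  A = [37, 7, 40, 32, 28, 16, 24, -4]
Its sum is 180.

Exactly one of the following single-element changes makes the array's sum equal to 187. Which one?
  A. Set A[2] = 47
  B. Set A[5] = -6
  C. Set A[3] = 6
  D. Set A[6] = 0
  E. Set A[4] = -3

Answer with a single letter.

Answer: A

Derivation:
Option A: A[2] 40->47, delta=7, new_sum=180+(7)=187 <-- matches target
Option B: A[5] 16->-6, delta=-22, new_sum=180+(-22)=158
Option C: A[3] 32->6, delta=-26, new_sum=180+(-26)=154
Option D: A[6] 24->0, delta=-24, new_sum=180+(-24)=156
Option E: A[4] 28->-3, delta=-31, new_sum=180+(-31)=149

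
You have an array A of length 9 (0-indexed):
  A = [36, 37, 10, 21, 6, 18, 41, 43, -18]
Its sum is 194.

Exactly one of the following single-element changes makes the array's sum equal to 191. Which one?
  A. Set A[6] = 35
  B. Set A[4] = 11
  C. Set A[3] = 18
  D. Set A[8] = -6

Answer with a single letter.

Answer: C

Derivation:
Option A: A[6] 41->35, delta=-6, new_sum=194+(-6)=188
Option B: A[4] 6->11, delta=5, new_sum=194+(5)=199
Option C: A[3] 21->18, delta=-3, new_sum=194+(-3)=191 <-- matches target
Option D: A[8] -18->-6, delta=12, new_sum=194+(12)=206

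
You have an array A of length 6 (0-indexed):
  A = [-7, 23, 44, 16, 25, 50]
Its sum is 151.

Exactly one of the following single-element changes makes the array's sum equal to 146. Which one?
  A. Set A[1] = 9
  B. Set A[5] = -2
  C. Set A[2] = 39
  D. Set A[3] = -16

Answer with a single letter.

Answer: C

Derivation:
Option A: A[1] 23->9, delta=-14, new_sum=151+(-14)=137
Option B: A[5] 50->-2, delta=-52, new_sum=151+(-52)=99
Option C: A[2] 44->39, delta=-5, new_sum=151+(-5)=146 <-- matches target
Option D: A[3] 16->-16, delta=-32, new_sum=151+(-32)=119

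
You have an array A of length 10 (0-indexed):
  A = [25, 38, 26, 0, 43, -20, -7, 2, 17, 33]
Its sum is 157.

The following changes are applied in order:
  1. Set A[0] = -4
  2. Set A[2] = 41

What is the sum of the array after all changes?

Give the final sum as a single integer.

Answer: 143

Derivation:
Initial sum: 157
Change 1: A[0] 25 -> -4, delta = -29, sum = 128
Change 2: A[2] 26 -> 41, delta = 15, sum = 143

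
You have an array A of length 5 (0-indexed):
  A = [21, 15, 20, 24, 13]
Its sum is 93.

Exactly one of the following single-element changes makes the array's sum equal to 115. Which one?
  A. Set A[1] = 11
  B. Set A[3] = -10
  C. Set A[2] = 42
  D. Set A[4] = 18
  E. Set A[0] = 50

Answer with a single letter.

Option A: A[1] 15->11, delta=-4, new_sum=93+(-4)=89
Option B: A[3] 24->-10, delta=-34, new_sum=93+(-34)=59
Option C: A[2] 20->42, delta=22, new_sum=93+(22)=115 <-- matches target
Option D: A[4] 13->18, delta=5, new_sum=93+(5)=98
Option E: A[0] 21->50, delta=29, new_sum=93+(29)=122

Answer: C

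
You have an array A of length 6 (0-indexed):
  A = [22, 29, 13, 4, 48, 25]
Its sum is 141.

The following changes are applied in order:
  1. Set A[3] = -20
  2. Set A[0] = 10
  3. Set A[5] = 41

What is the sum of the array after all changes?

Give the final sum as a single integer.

Answer: 121

Derivation:
Initial sum: 141
Change 1: A[3] 4 -> -20, delta = -24, sum = 117
Change 2: A[0] 22 -> 10, delta = -12, sum = 105
Change 3: A[5] 25 -> 41, delta = 16, sum = 121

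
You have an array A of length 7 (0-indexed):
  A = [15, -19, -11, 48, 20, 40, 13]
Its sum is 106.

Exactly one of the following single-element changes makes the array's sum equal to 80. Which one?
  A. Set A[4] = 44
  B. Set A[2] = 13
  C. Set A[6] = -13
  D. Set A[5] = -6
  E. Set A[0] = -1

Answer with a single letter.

Answer: C

Derivation:
Option A: A[4] 20->44, delta=24, new_sum=106+(24)=130
Option B: A[2] -11->13, delta=24, new_sum=106+(24)=130
Option C: A[6] 13->-13, delta=-26, new_sum=106+(-26)=80 <-- matches target
Option D: A[5] 40->-6, delta=-46, new_sum=106+(-46)=60
Option E: A[0] 15->-1, delta=-16, new_sum=106+(-16)=90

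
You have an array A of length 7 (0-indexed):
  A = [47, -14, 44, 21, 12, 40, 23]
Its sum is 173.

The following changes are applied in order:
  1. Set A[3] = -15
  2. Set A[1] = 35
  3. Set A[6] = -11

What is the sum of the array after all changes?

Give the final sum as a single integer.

Initial sum: 173
Change 1: A[3] 21 -> -15, delta = -36, sum = 137
Change 2: A[1] -14 -> 35, delta = 49, sum = 186
Change 3: A[6] 23 -> -11, delta = -34, sum = 152

Answer: 152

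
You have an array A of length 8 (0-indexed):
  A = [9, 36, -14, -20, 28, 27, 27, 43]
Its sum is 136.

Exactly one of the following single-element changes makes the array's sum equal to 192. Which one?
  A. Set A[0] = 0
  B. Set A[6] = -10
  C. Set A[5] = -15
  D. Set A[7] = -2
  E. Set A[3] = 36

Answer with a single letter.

Option A: A[0] 9->0, delta=-9, new_sum=136+(-9)=127
Option B: A[6] 27->-10, delta=-37, new_sum=136+(-37)=99
Option C: A[5] 27->-15, delta=-42, new_sum=136+(-42)=94
Option D: A[7] 43->-2, delta=-45, new_sum=136+(-45)=91
Option E: A[3] -20->36, delta=56, new_sum=136+(56)=192 <-- matches target

Answer: E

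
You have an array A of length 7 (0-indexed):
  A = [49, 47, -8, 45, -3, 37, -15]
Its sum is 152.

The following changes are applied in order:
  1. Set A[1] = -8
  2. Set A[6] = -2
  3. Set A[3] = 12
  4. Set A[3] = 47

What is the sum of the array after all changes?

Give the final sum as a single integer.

Answer: 112

Derivation:
Initial sum: 152
Change 1: A[1] 47 -> -8, delta = -55, sum = 97
Change 2: A[6] -15 -> -2, delta = 13, sum = 110
Change 3: A[3] 45 -> 12, delta = -33, sum = 77
Change 4: A[3] 12 -> 47, delta = 35, sum = 112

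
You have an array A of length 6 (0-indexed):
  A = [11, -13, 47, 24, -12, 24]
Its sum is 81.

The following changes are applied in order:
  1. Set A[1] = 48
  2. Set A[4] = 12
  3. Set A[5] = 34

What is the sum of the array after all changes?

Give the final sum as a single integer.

Initial sum: 81
Change 1: A[1] -13 -> 48, delta = 61, sum = 142
Change 2: A[4] -12 -> 12, delta = 24, sum = 166
Change 3: A[5] 24 -> 34, delta = 10, sum = 176

Answer: 176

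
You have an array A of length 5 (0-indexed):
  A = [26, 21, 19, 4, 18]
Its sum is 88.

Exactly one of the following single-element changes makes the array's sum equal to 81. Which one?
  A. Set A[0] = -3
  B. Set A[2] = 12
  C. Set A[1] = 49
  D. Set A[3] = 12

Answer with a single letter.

Option A: A[0] 26->-3, delta=-29, new_sum=88+(-29)=59
Option B: A[2] 19->12, delta=-7, new_sum=88+(-7)=81 <-- matches target
Option C: A[1] 21->49, delta=28, new_sum=88+(28)=116
Option D: A[3] 4->12, delta=8, new_sum=88+(8)=96

Answer: B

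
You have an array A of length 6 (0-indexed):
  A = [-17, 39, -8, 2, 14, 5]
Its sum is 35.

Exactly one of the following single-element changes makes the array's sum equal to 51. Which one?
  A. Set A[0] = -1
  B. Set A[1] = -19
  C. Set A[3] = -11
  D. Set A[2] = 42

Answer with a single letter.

Answer: A

Derivation:
Option A: A[0] -17->-1, delta=16, new_sum=35+(16)=51 <-- matches target
Option B: A[1] 39->-19, delta=-58, new_sum=35+(-58)=-23
Option C: A[3] 2->-11, delta=-13, new_sum=35+(-13)=22
Option D: A[2] -8->42, delta=50, new_sum=35+(50)=85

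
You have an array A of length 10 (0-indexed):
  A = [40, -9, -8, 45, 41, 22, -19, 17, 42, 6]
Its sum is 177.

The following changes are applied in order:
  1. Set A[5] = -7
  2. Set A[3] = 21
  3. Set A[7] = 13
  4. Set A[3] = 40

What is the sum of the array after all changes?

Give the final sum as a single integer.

Answer: 139

Derivation:
Initial sum: 177
Change 1: A[5] 22 -> -7, delta = -29, sum = 148
Change 2: A[3] 45 -> 21, delta = -24, sum = 124
Change 3: A[7] 17 -> 13, delta = -4, sum = 120
Change 4: A[3] 21 -> 40, delta = 19, sum = 139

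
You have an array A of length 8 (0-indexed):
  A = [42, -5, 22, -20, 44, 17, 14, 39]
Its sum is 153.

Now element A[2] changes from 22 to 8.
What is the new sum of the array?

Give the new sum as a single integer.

Old value at index 2: 22
New value at index 2: 8
Delta = 8 - 22 = -14
New sum = old_sum + delta = 153 + (-14) = 139

Answer: 139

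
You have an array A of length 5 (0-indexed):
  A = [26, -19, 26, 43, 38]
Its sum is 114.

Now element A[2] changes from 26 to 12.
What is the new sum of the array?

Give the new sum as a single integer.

Answer: 100

Derivation:
Old value at index 2: 26
New value at index 2: 12
Delta = 12 - 26 = -14
New sum = old_sum + delta = 114 + (-14) = 100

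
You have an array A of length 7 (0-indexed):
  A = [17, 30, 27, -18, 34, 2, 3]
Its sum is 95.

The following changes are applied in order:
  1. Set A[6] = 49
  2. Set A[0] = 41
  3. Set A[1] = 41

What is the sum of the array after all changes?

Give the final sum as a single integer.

Initial sum: 95
Change 1: A[6] 3 -> 49, delta = 46, sum = 141
Change 2: A[0] 17 -> 41, delta = 24, sum = 165
Change 3: A[1] 30 -> 41, delta = 11, sum = 176

Answer: 176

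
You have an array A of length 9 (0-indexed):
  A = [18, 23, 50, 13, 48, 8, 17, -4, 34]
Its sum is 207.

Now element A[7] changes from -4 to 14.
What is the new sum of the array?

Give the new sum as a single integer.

Old value at index 7: -4
New value at index 7: 14
Delta = 14 - -4 = 18
New sum = old_sum + delta = 207 + (18) = 225

Answer: 225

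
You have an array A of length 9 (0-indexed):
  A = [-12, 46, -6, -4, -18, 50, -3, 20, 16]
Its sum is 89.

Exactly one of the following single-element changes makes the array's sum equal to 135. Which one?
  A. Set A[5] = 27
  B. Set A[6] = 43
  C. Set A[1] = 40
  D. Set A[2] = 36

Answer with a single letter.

Answer: B

Derivation:
Option A: A[5] 50->27, delta=-23, new_sum=89+(-23)=66
Option B: A[6] -3->43, delta=46, new_sum=89+(46)=135 <-- matches target
Option C: A[1] 46->40, delta=-6, new_sum=89+(-6)=83
Option D: A[2] -6->36, delta=42, new_sum=89+(42)=131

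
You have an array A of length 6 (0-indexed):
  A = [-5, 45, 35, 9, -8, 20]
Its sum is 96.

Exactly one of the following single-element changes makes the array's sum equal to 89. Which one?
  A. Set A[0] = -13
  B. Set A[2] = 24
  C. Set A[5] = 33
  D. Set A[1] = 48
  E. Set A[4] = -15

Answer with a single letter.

Answer: E

Derivation:
Option A: A[0] -5->-13, delta=-8, new_sum=96+(-8)=88
Option B: A[2] 35->24, delta=-11, new_sum=96+(-11)=85
Option C: A[5] 20->33, delta=13, new_sum=96+(13)=109
Option D: A[1] 45->48, delta=3, new_sum=96+(3)=99
Option E: A[4] -8->-15, delta=-7, new_sum=96+(-7)=89 <-- matches target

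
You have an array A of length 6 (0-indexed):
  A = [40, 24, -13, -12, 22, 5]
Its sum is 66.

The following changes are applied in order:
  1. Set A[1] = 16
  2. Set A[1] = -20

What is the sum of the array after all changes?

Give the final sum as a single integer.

Answer: 22

Derivation:
Initial sum: 66
Change 1: A[1] 24 -> 16, delta = -8, sum = 58
Change 2: A[1] 16 -> -20, delta = -36, sum = 22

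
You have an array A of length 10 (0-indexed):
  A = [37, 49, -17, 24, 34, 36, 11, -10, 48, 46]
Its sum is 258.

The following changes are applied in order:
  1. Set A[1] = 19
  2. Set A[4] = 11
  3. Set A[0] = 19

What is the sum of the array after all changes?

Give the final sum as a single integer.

Answer: 187

Derivation:
Initial sum: 258
Change 1: A[1] 49 -> 19, delta = -30, sum = 228
Change 2: A[4] 34 -> 11, delta = -23, sum = 205
Change 3: A[0] 37 -> 19, delta = -18, sum = 187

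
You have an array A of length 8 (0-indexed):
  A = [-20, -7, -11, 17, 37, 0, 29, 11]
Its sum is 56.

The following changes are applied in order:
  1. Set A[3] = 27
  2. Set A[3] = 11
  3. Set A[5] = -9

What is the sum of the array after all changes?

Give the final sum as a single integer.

Initial sum: 56
Change 1: A[3] 17 -> 27, delta = 10, sum = 66
Change 2: A[3] 27 -> 11, delta = -16, sum = 50
Change 3: A[5] 0 -> -9, delta = -9, sum = 41

Answer: 41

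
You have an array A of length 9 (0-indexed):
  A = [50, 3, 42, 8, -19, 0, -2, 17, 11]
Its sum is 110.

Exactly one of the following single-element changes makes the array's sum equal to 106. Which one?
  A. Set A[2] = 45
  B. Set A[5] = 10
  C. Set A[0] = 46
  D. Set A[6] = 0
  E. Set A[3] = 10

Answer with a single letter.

Option A: A[2] 42->45, delta=3, new_sum=110+(3)=113
Option B: A[5] 0->10, delta=10, new_sum=110+(10)=120
Option C: A[0] 50->46, delta=-4, new_sum=110+(-4)=106 <-- matches target
Option D: A[6] -2->0, delta=2, new_sum=110+(2)=112
Option E: A[3] 8->10, delta=2, new_sum=110+(2)=112

Answer: C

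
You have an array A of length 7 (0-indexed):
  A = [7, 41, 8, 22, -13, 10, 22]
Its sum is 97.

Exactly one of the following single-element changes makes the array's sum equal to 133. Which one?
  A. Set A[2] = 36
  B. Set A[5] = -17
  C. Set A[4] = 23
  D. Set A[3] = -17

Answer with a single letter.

Answer: C

Derivation:
Option A: A[2] 8->36, delta=28, new_sum=97+(28)=125
Option B: A[5] 10->-17, delta=-27, new_sum=97+(-27)=70
Option C: A[4] -13->23, delta=36, new_sum=97+(36)=133 <-- matches target
Option D: A[3] 22->-17, delta=-39, new_sum=97+(-39)=58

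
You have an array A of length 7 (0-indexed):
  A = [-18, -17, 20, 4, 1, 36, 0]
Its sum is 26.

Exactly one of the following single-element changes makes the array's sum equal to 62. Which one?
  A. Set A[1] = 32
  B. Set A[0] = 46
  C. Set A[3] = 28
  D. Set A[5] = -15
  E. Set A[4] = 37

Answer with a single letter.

Option A: A[1] -17->32, delta=49, new_sum=26+(49)=75
Option B: A[0] -18->46, delta=64, new_sum=26+(64)=90
Option C: A[3] 4->28, delta=24, new_sum=26+(24)=50
Option D: A[5] 36->-15, delta=-51, new_sum=26+(-51)=-25
Option E: A[4] 1->37, delta=36, new_sum=26+(36)=62 <-- matches target

Answer: E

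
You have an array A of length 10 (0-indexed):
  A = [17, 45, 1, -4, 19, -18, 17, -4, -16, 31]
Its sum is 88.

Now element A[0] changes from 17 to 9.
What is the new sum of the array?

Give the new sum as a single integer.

Answer: 80

Derivation:
Old value at index 0: 17
New value at index 0: 9
Delta = 9 - 17 = -8
New sum = old_sum + delta = 88 + (-8) = 80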